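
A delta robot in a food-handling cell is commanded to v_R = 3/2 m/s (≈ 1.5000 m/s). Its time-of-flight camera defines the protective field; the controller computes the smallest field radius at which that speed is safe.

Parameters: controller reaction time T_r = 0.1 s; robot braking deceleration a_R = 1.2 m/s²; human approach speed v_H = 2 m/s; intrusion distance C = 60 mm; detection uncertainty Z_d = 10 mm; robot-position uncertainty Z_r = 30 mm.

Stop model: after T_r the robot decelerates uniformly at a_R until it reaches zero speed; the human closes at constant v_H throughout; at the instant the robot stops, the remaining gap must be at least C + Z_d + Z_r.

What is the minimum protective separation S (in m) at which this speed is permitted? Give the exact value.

T_s = v_R/a_R = (3/2)/(6/5) = 1.2500 s
robot in T_r: 1.5000·0.1000 = 0.1500 m
robot under decel: 1.5000²/(2·1.2000) = 0.9375 m
human closes 2.0000·1.3500 = 2.7000 m
residual clearance needed = 0.0600+0.0100+0.0300 = 0.1000 m
S_min ≈ 0.1500+0.9375+2.7000+0.1000  ⇒  S_min = 311/80 m

S_min = 311/80 m = 3.8875 m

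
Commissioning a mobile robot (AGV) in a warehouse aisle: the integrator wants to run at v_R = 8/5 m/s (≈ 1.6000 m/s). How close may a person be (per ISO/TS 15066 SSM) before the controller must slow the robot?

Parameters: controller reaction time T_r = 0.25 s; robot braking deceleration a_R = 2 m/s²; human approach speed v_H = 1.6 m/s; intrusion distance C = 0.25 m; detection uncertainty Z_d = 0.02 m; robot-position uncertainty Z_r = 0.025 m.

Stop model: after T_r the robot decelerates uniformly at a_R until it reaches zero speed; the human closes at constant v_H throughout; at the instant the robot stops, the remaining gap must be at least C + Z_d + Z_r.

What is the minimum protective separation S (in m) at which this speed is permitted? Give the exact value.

braking lasts T_s = (8/5)/2 = 0.8000 s
robot in T_r: 1.6000·0.2500 = 0.4000 m
robot under decel: 1.6000²/(2·2.0000) = 0.6400 m
person approaches 1.6000·(0.2500+0.8000) = 1.6800 m
residual clearance needed = 0.2500+0.0200+0.0250 = 0.2950 m
S_min ≈ 0.4000+0.6400+1.6800+0.2950  ⇒  S_min = 603/200 m

S_min = 603/200 m = 3.0150 m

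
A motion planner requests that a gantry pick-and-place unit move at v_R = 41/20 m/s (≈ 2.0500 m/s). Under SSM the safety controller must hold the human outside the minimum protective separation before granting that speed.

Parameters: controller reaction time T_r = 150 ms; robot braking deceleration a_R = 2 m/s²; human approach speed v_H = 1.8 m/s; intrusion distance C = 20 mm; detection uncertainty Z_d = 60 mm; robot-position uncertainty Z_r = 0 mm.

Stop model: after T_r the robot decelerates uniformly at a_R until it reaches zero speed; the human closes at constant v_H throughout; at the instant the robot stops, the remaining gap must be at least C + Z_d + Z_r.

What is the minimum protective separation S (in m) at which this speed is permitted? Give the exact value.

S_min = 1137/320 m = 3.5531 m

braking lasts T_s = (41/20)/2 = 1.0250 s
robot covers v_R·T_r = 2.0500·0.1500 = 0.3075 m before braking
robot under decel: 2.0500²/(2·2.0000) = 1.0506 m
human over T_r+T_s: 1.8000·(0.1500+1.0250) = 2.1150 m
C+Z_d+Z_r = 0.0200+0.0600+0.0000 = 0.0800 m
S_min ≈ 0.3075+1.0506+2.1150+0.0800  ⇒  S_min = 1137/320 m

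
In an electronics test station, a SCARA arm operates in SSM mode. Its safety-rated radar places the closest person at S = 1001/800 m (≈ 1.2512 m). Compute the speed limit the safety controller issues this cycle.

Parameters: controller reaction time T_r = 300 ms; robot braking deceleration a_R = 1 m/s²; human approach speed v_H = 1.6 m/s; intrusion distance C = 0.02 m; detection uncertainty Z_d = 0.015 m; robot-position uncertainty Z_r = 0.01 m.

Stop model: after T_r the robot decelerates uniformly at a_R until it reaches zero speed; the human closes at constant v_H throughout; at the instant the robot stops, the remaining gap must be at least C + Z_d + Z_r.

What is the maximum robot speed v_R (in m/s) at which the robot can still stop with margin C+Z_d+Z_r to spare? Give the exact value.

quadratic (1/2)·v² + (19/10)·v + (-581/800) = 0
  disc = (19/10)² − 4·(1/2)·(-581/800) = 81/16 ; √disc = 9/4
  v_R = (−(19/10) + 9/4) / (2·(1/2)) = 7/20 m/s
check:
braking lasts T_s = (7/20)/1 = 0.3500 s
robot covers v_R·T_r = 0.3500·0.3000 = 0.1050 m before braking
robot covers 0.3500·0.3500 − ½·1.0000·0.3500² = 0.0612 m while stopping
human closes 1.6000·0.6500 = 1.0400 m
C+Z_d+Z_r = 0.0200+0.0150+0.0100 = 0.0450 m
sum ≈ 0.1050+0.0612+1.0400+0.0450 ≈ 1.2512 m = S ✓

v_R_max = 7/20 m/s = 0.3500 m/s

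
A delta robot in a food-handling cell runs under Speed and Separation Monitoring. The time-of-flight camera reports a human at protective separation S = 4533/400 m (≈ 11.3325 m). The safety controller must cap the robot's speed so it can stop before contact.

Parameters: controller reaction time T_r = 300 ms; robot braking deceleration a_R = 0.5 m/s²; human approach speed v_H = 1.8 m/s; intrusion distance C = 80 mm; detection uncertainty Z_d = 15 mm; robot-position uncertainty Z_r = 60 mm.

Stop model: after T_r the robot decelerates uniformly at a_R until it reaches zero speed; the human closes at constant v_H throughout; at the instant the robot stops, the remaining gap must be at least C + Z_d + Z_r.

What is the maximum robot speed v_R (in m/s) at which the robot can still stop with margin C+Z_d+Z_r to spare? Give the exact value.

v_R_max = 37/20 m/s = 1.8500 m/s

quadratic (1)·v² + (39/10)·v + (-851/80) = 0
  disc = (39/10)² − 4·(1)·(-851/80) = 1444/25 ; √disc = 38/5
  v_R = (−(39/10) + 38/5) / (2·(1)) = 37/20 m/s
check:
stop time T_s = (37/20)/(1/2) = 3.7000 s
robot covers v_R·T_r = 1.8500·0.3000 = 0.5550 m before braking
robot under decel: 1.8500²/(2·0.5000) = 3.4225 m
human closes 1.8000·4.0000 = 7.2000 m
margins: 0.0800+0.0150+0.0600 = 0.1550 m
sum ≈ 0.5550+3.4225+7.2000+0.1550 ≈ 11.3325 m = S ✓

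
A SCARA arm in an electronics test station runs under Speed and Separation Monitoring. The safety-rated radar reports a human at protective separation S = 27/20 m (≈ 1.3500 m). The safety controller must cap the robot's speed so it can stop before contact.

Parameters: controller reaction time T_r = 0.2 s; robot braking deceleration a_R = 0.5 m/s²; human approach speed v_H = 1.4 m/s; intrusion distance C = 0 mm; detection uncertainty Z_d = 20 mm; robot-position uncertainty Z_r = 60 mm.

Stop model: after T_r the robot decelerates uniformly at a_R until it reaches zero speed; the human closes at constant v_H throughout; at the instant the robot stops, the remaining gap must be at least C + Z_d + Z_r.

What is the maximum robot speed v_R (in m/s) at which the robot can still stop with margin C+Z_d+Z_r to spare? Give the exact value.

v_R_max = 3/10 m/s = 0.3000 m/s

at the boundary: (1)·v² + (3)·v + (-99/100) = 0
  disc = (3)² − 4·(1)·(-99/100) = 324/25 ; √disc = 18/5
  v_R = (−(3) + 18/5) / (2·(1)) = 3/10 m/s
check:
stop time T_s = (3/10)/(1/2) = 0.6000 s
reaction-phase robot travel = 0.3000·0.2000 = 0.0600 m
braking distance = 0.3000²/(2·0.5000) = 0.0900 m
human over T_r+T_s: 1.4000·(0.2000+0.6000) = 1.1200 m
C+Z_d+Z_r = 0.0000+0.0200+0.0600 = 0.0800 m
sum ≈ 0.0600+0.0900+1.1200+0.0800 ≈ 1.3500 m = S ✓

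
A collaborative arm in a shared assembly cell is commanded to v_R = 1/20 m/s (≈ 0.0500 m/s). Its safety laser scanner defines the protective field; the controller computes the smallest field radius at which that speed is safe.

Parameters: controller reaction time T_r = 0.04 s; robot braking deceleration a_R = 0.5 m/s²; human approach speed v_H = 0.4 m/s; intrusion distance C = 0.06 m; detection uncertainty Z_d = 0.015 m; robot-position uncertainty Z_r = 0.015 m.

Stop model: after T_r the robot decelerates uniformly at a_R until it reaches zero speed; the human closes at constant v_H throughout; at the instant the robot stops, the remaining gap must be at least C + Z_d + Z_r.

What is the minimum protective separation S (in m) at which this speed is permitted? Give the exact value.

T_s = v_R/a_R = (1/20)/(1/2) = 0.1000 s
robot covers v_R·T_r = 0.0500·0.0400 = 0.0020 m before braking
robot under decel: 0.0500²/(2·0.5000) = 0.0025 m
human over T_r+T_s: 0.4000·(0.0400+0.1000) = 0.0560 m
C+Z_d+Z_r = 0.0600+0.0150+0.0150 = 0.0900 m
S_min ≈ 0.0020+0.0025+0.0560+0.0900  ⇒  S_min = 301/2000 m

S_min = 301/2000 m = 0.1505 m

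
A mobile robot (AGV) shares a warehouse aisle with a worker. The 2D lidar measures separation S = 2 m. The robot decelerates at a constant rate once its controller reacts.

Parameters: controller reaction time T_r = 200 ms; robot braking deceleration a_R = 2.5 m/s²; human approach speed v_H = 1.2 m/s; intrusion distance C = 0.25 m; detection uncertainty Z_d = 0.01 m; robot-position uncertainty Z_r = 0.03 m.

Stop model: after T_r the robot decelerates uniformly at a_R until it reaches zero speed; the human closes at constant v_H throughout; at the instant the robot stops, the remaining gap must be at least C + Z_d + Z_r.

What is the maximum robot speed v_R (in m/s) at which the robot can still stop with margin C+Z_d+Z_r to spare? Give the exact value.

v_R_max = 3/2 m/s = 1.5000 m/s

quadratic (1/5)·v² + (17/25)·v + (-147/100) = 0
  disc = (17/25)² − 4·(1/5)·(-147/100) = 1024/625 ; √disc = 32/25
  v_R = (−(17/25) + 32/25) / (2·(1/5)) = 3/2 m/s
check:
T_s = v_R/a_R = (3/2)/(5/2) = 0.6000 s
robot covers v_R·T_r = 1.5000·0.2000 = 0.3000 m before braking
braking distance = 1.5000²/(2·2.5000) = 0.4500 m
person approaches 1.2000·(0.2000+0.6000) = 0.9600 m
C+Z_d+Z_r = 0.2500+0.0100+0.0300 = 0.2900 m
sum ≈ 0.3000+0.4500+0.9600+0.2900 ≈ 2.0000 m = S ✓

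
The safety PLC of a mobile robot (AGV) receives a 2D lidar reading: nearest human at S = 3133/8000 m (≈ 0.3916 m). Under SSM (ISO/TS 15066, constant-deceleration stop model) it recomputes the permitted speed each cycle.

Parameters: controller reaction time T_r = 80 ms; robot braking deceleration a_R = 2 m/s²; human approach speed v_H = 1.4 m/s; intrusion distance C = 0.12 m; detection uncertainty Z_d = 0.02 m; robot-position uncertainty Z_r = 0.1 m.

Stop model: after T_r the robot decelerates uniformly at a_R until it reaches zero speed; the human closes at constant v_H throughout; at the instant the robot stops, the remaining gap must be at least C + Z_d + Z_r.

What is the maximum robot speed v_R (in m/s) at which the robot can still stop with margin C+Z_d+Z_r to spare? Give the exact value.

quadratic (1/4)·v² + (39/50)·v + (-317/8000) = 0
  disc = (39/50)² − 4·(1/4)·(-317/8000) = 25921/40000 ; √disc = 161/200
  v_R = (−(39/50) + 161/200) / (2·(1/4)) = 1/20 m/s
check:
T_s = v_R/a_R = (1/20)/2 = 0.0250 s
robot covers v_R·T_r = 0.0500·0.0800 = 0.0040 m before braking
braking distance = 0.0500²/(2·2.0000) = 0.0006 m
person approaches 1.4000·(0.0800+0.0250) = 0.1470 m
margins: 0.1200+0.0200+0.1000 = 0.2400 m
sum ≈ 0.0040+0.0006+0.1470+0.2400 ≈ 0.3916 m = S ✓

v_R_max = 1/20 m/s = 0.0500 m/s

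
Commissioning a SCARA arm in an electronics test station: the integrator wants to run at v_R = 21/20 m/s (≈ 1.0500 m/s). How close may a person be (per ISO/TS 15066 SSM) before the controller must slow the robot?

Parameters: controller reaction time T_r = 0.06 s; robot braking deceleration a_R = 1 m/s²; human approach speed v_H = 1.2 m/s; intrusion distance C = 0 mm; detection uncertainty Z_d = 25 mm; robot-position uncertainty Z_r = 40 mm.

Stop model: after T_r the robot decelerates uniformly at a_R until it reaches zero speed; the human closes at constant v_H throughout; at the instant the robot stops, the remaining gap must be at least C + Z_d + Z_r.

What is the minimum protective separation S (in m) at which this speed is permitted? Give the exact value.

S_min = 1609/800 m = 2.0112 m

stop time T_s = (21/20)/1 = 1.0500 s
robot in T_r: 1.0500·0.0600 = 0.0630 m
braking distance = 1.0500²/(2·1.0000) = 0.5513 m
human closes 1.2000·1.1100 = 1.3320 m
C+Z_d+Z_r = 0.0000+0.0250+0.0400 = 0.0650 m
S_min ≈ 0.0630+0.5513+1.3320+0.0650  ⇒  S_min = 1609/800 m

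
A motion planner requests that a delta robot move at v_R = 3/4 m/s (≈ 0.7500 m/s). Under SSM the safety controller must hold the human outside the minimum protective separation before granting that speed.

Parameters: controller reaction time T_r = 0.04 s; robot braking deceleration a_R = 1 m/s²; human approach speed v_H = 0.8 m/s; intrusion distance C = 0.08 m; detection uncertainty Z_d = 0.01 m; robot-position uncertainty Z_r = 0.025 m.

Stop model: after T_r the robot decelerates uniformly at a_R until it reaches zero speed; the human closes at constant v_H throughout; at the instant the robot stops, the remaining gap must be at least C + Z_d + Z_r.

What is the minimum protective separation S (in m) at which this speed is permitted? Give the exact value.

braking lasts T_s = (3/4)/1 = 0.7500 s
reaction-phase robot travel = 0.7500·0.0400 = 0.0300 m
robot under decel: 0.7500²/(2·1.0000) = 0.2812 m
human over T_r+T_s: 0.8000·(0.0400+0.7500) = 0.6320 m
residual clearance needed = 0.0800+0.0100+0.0250 = 0.1150 m
S_min ≈ 0.0300+0.2812+0.6320+0.1150  ⇒  S_min = 4233/4000 m

S_min = 4233/4000 m = 1.0582 m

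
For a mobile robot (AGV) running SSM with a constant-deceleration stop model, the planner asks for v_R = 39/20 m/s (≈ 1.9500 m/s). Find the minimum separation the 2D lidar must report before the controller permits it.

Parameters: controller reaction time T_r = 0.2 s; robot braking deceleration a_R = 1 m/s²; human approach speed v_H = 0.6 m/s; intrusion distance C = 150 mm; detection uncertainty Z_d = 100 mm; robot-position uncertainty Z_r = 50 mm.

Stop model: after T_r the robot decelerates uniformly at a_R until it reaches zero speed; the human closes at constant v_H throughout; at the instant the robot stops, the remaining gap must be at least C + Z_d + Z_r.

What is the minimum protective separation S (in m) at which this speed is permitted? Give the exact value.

S_min = 621/160 m = 3.8813 m

braking lasts T_s = (39/20)/1 = 1.9500 s
reaction-phase robot travel = 1.9500·0.2000 = 0.3900 m
robot covers 1.9500·1.9500 − ½·1.0000·1.9500² = 1.9013 m while stopping
human over T_r+T_s: 0.6000·(0.2000+1.9500) = 1.2900 m
margins: 0.1500+0.1000+0.0500 = 0.3000 m
S_min ≈ 0.3900+1.9013+1.2900+0.3000  ⇒  S_min = 621/160 m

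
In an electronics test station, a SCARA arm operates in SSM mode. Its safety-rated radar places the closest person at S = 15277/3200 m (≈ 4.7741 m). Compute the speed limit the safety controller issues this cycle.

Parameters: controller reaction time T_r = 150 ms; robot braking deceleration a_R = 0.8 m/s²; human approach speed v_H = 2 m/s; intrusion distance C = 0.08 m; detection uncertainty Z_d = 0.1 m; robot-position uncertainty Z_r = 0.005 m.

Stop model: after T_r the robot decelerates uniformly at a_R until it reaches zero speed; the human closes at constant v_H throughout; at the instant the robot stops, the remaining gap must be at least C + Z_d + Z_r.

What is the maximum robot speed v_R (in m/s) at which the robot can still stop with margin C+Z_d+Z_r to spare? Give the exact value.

v_R_max = 5/4 m/s = 1.2500 m/s

at the boundary: (5/8)·v² + (53/20)·v + (-549/128) = 0
  disc = (53/20)² − 4·(5/8)·(-549/128) = 113569/6400 ; √disc = 337/80
  v_R = (−(53/20) + 337/80) / (2·(5/8)) = 5/4 m/s
check:
T_s = v_R/a_R = (5/4)/(4/5) = 1.5625 s
robot in T_r: 1.2500·0.1500 = 0.1875 m
braking distance = 1.2500²/(2·0.8000) = 0.9766 m
human closes 2.0000·1.7125 = 3.4250 m
residual clearance needed = 0.0800+0.1000+0.0050 = 0.1850 m
sum ≈ 0.1875+0.9766+3.4250+0.1850 ≈ 4.7741 m = S ✓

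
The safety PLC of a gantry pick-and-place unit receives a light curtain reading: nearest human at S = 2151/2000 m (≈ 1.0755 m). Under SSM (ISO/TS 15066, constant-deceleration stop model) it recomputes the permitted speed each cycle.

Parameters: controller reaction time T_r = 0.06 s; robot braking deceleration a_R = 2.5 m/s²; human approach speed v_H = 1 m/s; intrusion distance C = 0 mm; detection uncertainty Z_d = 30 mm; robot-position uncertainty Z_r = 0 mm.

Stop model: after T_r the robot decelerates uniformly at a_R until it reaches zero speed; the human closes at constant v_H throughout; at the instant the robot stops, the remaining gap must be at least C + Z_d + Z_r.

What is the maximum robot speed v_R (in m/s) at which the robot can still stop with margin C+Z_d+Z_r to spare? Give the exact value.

v_R_max = 27/20 m/s = 1.3500 m/s

collect terms ⇒ (1/5)·v_R² + (23/50)·v_R + (-1971/2000) = 0
  disc = (23/50)² − 4·(1/5)·(-1971/2000) = 1 ; √disc = 1
  v_R = (−(23/50) + 1) / (2·(1/5)) = 27/20 m/s
check:
braking lasts T_s = (27/20)/(5/2) = 0.5400 s
robot in T_r: 1.3500·0.0600 = 0.0810 m
robot covers 1.3500·0.5400 − ½·2.5000·0.5400² = 0.3645 m while stopping
human closes 1.0000·0.6000 = 0.6000 m
margins: 0.0000+0.0300+0.0000 = 0.0300 m
sum ≈ 0.0810+0.3645+0.6000+0.0300 ≈ 1.0755 m = S ✓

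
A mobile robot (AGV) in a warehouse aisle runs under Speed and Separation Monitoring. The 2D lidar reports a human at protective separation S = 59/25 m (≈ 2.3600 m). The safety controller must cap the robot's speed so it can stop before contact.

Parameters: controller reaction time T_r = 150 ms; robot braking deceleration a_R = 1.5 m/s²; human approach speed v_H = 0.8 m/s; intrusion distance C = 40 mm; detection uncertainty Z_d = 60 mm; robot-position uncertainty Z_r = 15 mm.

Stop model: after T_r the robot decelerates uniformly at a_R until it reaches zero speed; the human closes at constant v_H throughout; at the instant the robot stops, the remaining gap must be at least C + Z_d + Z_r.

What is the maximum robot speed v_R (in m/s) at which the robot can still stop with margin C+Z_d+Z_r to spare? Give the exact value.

quadratic (1/3)·v² + (41/60)·v + (-17/8) = 0
  disc = (41/60)² − 4·(1/3)·(-17/8) = 11881/3600 ; √disc = 109/60
  v_R = (−(41/60) + 109/60) / (2·(1/3)) = 17/10 m/s
check:
braking lasts T_s = (17/10)/(3/2) = 1.1333 s
robot in T_r: 1.7000·0.1500 = 0.2550 m
robot under decel: 1.7000²/(2·1.5000) = 0.9633 m
human over T_r+T_s: 0.8000·(0.1500+1.1333) = 1.0267 m
residual clearance needed = 0.0400+0.0600+0.0150 = 0.1150 m
sum ≈ 0.2550+0.9633+1.0267+0.1150 ≈ 2.3600 m = S ✓

v_R_max = 17/10 m/s = 1.7000 m/s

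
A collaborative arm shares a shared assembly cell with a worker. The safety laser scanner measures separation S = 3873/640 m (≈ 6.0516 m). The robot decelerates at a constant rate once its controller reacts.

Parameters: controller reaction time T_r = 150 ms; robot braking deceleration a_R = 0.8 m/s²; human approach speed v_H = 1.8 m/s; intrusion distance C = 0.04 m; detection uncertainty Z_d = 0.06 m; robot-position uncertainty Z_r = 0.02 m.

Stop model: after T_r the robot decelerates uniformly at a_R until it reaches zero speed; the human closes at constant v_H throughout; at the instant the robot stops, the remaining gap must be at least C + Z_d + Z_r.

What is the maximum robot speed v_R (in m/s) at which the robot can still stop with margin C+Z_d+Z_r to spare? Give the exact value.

v_R_max = 33/20 m/s = 1.6500 m/s

collect terms ⇒ (5/8)·v_R² + (12/5)·v_R + (-18117/3200) = 0
  disc = (12/5)² − 4·(5/8)·(-18117/3200) = 127449/6400 ; √disc = 357/80
  v_R = (−(12/5) + 357/80) / (2·(5/8)) = 33/20 m/s
check:
stop time T_s = (33/20)/(4/5) = 2.0625 s
robot in T_r: 1.6500·0.1500 = 0.2475 m
braking distance = 1.6500²/(2·0.8000) = 1.7016 m
human closes 1.8000·2.2125 = 3.9825 m
C+Z_d+Z_r = 0.0400+0.0600+0.0200 = 0.1200 m
sum ≈ 0.2475+1.7016+3.9825+0.1200 ≈ 6.0516 m = S ✓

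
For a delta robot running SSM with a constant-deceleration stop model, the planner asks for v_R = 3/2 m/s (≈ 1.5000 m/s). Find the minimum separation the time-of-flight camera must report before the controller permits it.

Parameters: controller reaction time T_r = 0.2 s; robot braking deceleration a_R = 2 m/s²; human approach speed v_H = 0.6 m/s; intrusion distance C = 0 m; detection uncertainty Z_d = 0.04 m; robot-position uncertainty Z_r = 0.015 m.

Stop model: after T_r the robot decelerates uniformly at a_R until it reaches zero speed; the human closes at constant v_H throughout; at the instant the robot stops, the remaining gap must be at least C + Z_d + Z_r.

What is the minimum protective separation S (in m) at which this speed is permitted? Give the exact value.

S_min = 119/80 m = 1.4875 m

T_s = v_R/a_R = (3/2)/2 = 0.7500 s
robot in T_r: 1.5000·0.2000 = 0.3000 m
braking distance = 1.5000²/(2·2.0000) = 0.5625 m
person approaches 0.6000·(0.2000+0.7500) = 0.5700 m
margins: 0.0000+0.0400+0.0150 = 0.0550 m
S_min ≈ 0.3000+0.5625+0.5700+0.0550  ⇒  S_min = 119/80 m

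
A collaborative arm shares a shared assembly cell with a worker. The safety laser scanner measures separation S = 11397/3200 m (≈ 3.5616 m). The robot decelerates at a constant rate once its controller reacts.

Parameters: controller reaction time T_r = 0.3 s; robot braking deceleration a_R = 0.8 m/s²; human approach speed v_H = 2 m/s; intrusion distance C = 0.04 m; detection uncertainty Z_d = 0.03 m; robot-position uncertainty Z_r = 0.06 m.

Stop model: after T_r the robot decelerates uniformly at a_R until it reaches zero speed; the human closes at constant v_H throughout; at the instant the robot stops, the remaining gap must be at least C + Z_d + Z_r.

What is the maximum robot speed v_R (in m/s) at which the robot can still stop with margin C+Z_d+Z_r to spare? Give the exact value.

at the boundary: (5/8)·v² + (14/5)·v + (-9061/3200) = 0
  disc = (14/5)² − 4·(5/8)·(-9061/3200) = 95481/6400 ; √disc = 309/80
  v_R = (−(14/5) + 309/80) / (2·(5/8)) = 17/20 m/s
check:
braking lasts T_s = (17/20)/(4/5) = 1.0625 s
robot covers v_R·T_r = 0.8500·0.3000 = 0.2550 m before braking
braking distance = 0.8500²/(2·0.8000) = 0.4516 m
human closes 2.0000·1.3625 = 2.7250 m
margins: 0.0400+0.0300+0.0600 = 0.1300 m
sum ≈ 0.2550+0.4516+2.7250+0.1300 ≈ 3.5616 m = S ✓

v_R_max = 17/20 m/s = 0.8500 m/s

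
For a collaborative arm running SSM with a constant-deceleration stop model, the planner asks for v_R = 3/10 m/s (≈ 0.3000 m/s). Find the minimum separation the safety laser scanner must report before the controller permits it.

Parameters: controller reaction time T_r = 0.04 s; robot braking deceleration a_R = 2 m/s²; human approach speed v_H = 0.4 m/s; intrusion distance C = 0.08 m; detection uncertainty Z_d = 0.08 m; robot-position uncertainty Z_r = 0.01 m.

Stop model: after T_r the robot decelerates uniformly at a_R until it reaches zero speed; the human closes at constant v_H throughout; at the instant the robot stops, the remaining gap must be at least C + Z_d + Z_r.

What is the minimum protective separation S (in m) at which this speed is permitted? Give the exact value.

braking lasts T_s = (3/10)/2 = 0.1500 s
reaction-phase robot travel = 0.3000·0.0400 = 0.0120 m
robot covers 0.3000·0.1500 − ½·2.0000·0.1500² = 0.0225 m while stopping
human over T_r+T_s: 0.4000·(0.0400+0.1500) = 0.0760 m
margins: 0.0800+0.0800+0.0100 = 0.1700 m
S_min ≈ 0.0120+0.0225+0.0760+0.1700  ⇒  S_min = 561/2000 m

S_min = 561/2000 m = 0.2805 m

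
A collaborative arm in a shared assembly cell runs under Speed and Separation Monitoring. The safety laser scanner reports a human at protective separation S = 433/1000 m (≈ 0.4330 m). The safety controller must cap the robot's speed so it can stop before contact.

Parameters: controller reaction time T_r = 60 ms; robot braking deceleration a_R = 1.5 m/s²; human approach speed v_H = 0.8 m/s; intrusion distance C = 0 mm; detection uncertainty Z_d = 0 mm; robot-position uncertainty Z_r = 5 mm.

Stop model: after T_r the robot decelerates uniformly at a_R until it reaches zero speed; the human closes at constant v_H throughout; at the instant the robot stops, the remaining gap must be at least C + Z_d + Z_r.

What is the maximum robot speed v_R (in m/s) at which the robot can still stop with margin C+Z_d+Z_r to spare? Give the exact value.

collect terms ⇒ (1/3)·v_R² + (89/150)·v_R + (-19/50) = 0
  disc = (89/150)² − 4·(1/3)·(-19/50) = 19321/22500 ; √disc = 139/150
  v_R = (−(89/150) + 139/150) / (2·(1/3)) = 1/2 m/s
check:
braking lasts T_s = (1/2)/(3/2) = 0.3333 s
robot in T_r: 0.5000·0.0600 = 0.0300 m
robot under decel: 0.5000²/(2·1.5000) = 0.0833 m
person approaches 0.8000·(0.0600+0.3333) = 0.3147 m
residual clearance needed = 0.0000+0.0000+0.0050 = 0.0050 m
sum ≈ 0.0300+0.0833+0.3147+0.0050 ≈ 0.4330 m = S ✓

v_R_max = 1/2 m/s = 0.5000 m/s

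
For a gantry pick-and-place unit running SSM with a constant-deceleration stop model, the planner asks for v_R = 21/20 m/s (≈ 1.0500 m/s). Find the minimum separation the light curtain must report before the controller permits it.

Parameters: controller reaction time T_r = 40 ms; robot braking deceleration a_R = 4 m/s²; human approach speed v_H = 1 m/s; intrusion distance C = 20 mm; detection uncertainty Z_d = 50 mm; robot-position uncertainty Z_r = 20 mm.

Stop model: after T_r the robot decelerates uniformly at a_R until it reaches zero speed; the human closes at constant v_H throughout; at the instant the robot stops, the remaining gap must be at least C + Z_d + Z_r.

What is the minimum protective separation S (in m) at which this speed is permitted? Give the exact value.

S_min = 9157/16000 m = 0.5723 m

T_s = v_R/a_R = (21/20)/4 = 0.2625 s
robot in T_r: 1.0500·0.0400 = 0.0420 m
robot under decel: 1.0500²/(2·4.0000) = 0.1378 m
human over T_r+T_s: 1.0000·(0.0400+0.2625) = 0.3025 m
C+Z_d+Z_r = 0.0200+0.0500+0.0200 = 0.0900 m
S_min ≈ 0.0420+0.1378+0.3025+0.0900  ⇒  S_min = 9157/16000 m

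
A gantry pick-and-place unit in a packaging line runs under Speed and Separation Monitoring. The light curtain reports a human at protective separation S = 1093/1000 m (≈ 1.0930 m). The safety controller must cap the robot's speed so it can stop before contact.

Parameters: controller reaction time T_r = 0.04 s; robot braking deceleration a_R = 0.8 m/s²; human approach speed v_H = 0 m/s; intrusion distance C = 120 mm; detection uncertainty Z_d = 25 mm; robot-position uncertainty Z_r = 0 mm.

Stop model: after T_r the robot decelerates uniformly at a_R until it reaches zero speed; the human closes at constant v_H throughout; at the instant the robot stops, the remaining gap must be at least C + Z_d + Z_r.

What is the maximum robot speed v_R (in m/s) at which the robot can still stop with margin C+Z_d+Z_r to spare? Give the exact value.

collect terms ⇒ (5/8)·v_R² + (1/25)·v_R + (-237/250) = 0
  disc = (1/25)² − 4·(5/8)·(-237/250) = 5929/2500 ; √disc = 77/50
  v_R = (−(1/25) + 77/50) / (2·(5/8)) = 6/5 m/s
check:
T_s = v_R/a_R = (6/5)/(4/5) = 1.5000 s
reaction-phase robot travel = 1.2000·0.0400 = 0.0480 m
braking distance = 1.2000²/(2·0.8000) = 0.9000 m
human closes 0.0000·1.5400 = 0.0000 m
residual clearance needed = 0.1200+0.0250+0.0000 = 0.1450 m
sum ≈ 0.0480+0.9000+0.0000+0.1450 ≈ 1.0930 m = S ✓

v_R_max = 6/5 m/s = 1.2000 m/s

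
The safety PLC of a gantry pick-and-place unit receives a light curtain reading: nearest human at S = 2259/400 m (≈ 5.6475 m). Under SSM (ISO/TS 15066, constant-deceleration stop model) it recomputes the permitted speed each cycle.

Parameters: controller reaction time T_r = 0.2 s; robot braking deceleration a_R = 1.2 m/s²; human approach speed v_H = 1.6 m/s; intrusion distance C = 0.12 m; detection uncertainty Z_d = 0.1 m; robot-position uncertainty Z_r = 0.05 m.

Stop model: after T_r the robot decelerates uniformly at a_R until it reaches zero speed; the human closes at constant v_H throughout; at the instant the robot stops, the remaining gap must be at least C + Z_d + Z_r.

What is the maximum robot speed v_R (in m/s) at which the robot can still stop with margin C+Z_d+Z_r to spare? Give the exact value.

collect terms ⇒ (5/12)·v_R² + (23/15)·v_R + (-2023/400) = 0
  disc = (23/15)² − 4·(5/12)·(-2023/400) = 38809/3600 ; √disc = 197/60
  v_R = (−(23/15) + 197/60) / (2·(5/12)) = 21/10 m/s
check:
T_s = v_R/a_R = (21/10)/(6/5) = 1.7500 s
reaction-phase robot travel = 2.1000·0.2000 = 0.4200 m
robot covers 2.1000·1.7500 − ½·1.2000·1.7500² = 1.8375 m while stopping
human closes 1.6000·1.9500 = 3.1200 m
residual clearance needed = 0.1200+0.1000+0.0500 = 0.2700 m
sum ≈ 0.4200+1.8375+3.1200+0.2700 ≈ 5.6475 m = S ✓

v_R_max = 21/10 m/s = 2.1000 m/s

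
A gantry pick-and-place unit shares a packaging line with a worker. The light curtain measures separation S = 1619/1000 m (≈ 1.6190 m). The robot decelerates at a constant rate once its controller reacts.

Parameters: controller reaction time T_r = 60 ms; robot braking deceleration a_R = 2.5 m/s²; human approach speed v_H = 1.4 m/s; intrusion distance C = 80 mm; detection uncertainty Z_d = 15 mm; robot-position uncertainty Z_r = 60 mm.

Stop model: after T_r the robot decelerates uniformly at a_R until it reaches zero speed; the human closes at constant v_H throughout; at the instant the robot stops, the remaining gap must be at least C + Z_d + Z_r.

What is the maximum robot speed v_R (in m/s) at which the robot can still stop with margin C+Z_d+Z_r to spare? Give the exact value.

quadratic (1/5)·v² + (31/50)·v + (-69/50) = 0
  disc = (31/50)² − 4·(1/5)·(-69/50) = 3721/2500 ; √disc = 61/50
  v_R = (−(31/50) + 61/50) / (2·(1/5)) = 3/2 m/s
check:
T_s = v_R/a_R = (3/2)/(5/2) = 0.6000 s
reaction-phase robot travel = 1.5000·0.0600 = 0.0900 m
robot covers 1.5000·0.6000 − ½·2.5000·0.6000² = 0.4500 m while stopping
person approaches 1.4000·(0.0600+0.6000) = 0.9240 m
margins: 0.0800+0.0150+0.0600 = 0.1550 m
sum ≈ 0.0900+0.4500+0.9240+0.1550 ≈ 1.6190 m = S ✓

v_R_max = 3/2 m/s = 1.5000 m/s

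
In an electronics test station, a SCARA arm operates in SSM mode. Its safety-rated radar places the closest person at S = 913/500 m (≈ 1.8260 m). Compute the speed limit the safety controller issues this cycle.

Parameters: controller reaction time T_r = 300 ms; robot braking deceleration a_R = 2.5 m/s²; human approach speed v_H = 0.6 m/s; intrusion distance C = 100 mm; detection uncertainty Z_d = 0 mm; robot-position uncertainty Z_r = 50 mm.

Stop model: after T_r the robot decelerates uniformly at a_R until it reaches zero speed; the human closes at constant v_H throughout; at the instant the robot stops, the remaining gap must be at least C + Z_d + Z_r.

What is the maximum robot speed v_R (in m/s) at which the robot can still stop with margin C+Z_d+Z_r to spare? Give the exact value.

v_R_max = 17/10 m/s = 1.7000 m/s

at the boundary: (1/5)·v² + (27/50)·v + (-187/125) = 0
  disc = (27/50)² − 4·(1/5)·(-187/125) = 3721/2500 ; √disc = 61/50
  v_R = (−(27/50) + 61/50) / (2·(1/5)) = 17/10 m/s
check:
stop time T_s = (17/10)/(5/2) = 0.6800 s
robot in T_r: 1.7000·0.3000 = 0.5100 m
robot under decel: 1.7000²/(2·2.5000) = 0.5780 m
human closes 0.6000·0.9800 = 0.5880 m
C+Z_d+Z_r = 0.1000+0.0000+0.0500 = 0.1500 m
sum ≈ 0.5100+0.5780+0.5880+0.1500 ≈ 1.8260 m = S ✓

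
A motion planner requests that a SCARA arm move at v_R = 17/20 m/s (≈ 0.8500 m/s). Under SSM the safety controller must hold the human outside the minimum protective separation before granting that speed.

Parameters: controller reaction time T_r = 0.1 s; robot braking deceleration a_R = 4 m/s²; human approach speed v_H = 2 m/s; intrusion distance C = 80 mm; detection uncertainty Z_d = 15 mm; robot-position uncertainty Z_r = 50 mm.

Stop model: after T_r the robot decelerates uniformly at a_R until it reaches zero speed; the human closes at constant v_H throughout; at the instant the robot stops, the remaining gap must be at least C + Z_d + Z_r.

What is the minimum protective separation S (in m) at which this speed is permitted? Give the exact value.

S_min = 121/128 m = 0.9453 m

braking lasts T_s = (17/20)/4 = 0.2125 s
robot covers v_R·T_r = 0.8500·0.1000 = 0.0850 m before braking
braking distance = 0.8500²/(2·4.0000) = 0.0903 m
person approaches 2.0000·(0.1000+0.2125) = 0.6250 m
margins: 0.0800+0.0150+0.0500 = 0.1450 m
S_min ≈ 0.0850+0.0903+0.6250+0.1450  ⇒  S_min = 121/128 m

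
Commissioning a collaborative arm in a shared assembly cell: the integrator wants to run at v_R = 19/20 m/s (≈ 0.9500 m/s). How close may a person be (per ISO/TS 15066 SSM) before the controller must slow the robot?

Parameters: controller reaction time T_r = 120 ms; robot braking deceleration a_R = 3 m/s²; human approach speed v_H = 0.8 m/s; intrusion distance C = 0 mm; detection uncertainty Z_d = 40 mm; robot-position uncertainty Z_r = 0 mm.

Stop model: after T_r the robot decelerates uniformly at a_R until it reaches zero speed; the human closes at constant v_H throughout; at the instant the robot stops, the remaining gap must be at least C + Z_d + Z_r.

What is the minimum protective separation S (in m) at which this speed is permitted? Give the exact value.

T_s = v_R/a_R = (19/20)/3 = 0.3167 s
reaction-phase robot travel = 0.9500·0.1200 = 0.1140 m
robot under decel: 0.9500²/(2·3.0000) = 0.1504 m
person approaches 0.8000·(0.1200+0.3167) = 0.3493 m
margins: 0.0000+0.0400+0.0000 = 0.0400 m
S_min ≈ 0.1140+0.1504+0.3493+0.0400  ⇒  S_min = 523/800 m

S_min = 523/800 m = 0.6538 m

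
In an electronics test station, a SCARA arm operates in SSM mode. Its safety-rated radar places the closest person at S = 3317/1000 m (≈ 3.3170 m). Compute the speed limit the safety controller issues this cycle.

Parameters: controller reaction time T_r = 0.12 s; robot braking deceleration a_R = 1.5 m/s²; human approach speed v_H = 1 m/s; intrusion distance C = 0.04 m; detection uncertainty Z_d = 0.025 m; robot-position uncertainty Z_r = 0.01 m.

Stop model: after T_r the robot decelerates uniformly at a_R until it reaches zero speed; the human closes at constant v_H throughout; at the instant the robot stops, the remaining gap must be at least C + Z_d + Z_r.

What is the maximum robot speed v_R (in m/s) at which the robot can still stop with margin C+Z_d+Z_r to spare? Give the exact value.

at the boundary: (1/3)·v² + (59/75)·v + (-1561/500) = 0
  disc = (59/75)² − 4·(1/3)·(-1561/500) = 26896/5625 ; √disc = 164/75
  v_R = (−(59/75) + 164/75) / (2·(1/3)) = 21/10 m/s
check:
stop time T_s = (21/10)/(3/2) = 1.4000 s
reaction-phase robot travel = 2.1000·0.1200 = 0.2520 m
robot under decel: 2.1000²/(2·1.5000) = 1.4700 m
person approaches 1.0000·(0.1200+1.4000) = 1.5200 m
margins: 0.0400+0.0250+0.0100 = 0.0750 m
sum ≈ 0.2520+1.4700+1.5200+0.0750 ≈ 3.3170 m = S ✓

v_R_max = 21/10 m/s = 2.1000 m/s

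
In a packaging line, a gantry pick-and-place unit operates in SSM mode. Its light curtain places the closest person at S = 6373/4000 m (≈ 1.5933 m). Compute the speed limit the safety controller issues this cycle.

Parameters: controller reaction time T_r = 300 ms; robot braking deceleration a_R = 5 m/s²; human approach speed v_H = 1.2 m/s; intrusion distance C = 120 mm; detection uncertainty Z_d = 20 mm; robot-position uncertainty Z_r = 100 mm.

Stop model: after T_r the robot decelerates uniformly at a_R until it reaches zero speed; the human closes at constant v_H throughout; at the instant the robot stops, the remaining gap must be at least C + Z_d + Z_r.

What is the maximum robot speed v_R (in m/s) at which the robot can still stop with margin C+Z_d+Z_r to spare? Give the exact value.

collect terms ⇒ (1/10)·v_R² + (27/50)·v_R + (-3973/4000) = 0
  disc = (27/50)² − 4·(1/10)·(-3973/4000) = 6889/10000 ; √disc = 83/100
  v_R = (−(27/50) + 83/100) / (2·(1/10)) = 29/20 m/s
check:
braking lasts T_s = (29/20)/5 = 0.2900 s
reaction-phase robot travel = 1.4500·0.3000 = 0.4350 m
robot covers 1.4500·0.2900 − ½·5.0000·0.2900² = 0.2102 m while stopping
human over T_r+T_s: 1.2000·(0.3000+0.2900) = 0.7080 m
margins: 0.1200+0.0200+0.1000 = 0.2400 m
sum ≈ 0.4350+0.2102+0.7080+0.2400 ≈ 1.5933 m = S ✓

v_R_max = 29/20 m/s = 1.4500 m/s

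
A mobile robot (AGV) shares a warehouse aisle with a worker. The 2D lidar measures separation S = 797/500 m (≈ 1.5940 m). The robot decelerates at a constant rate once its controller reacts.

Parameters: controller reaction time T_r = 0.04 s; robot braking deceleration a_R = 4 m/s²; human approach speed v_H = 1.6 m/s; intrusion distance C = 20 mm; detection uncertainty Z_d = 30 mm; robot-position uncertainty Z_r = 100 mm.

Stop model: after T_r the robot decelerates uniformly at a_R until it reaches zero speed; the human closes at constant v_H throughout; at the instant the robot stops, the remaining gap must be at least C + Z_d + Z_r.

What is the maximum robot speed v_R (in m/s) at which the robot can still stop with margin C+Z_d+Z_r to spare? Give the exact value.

v_R_max = 2 m/s = 2.0000 m/s

at the boundary: (1/8)·v² + (11/25)·v + (-69/50) = 0
  disc = (11/25)² − 4·(1/8)·(-69/50) = 2209/2500 ; √disc = 47/50
  v_R = (−(11/25) + 47/50) / (2·(1/8)) = 2 m/s
check:
stop time T_s = 2/4 = 0.5000 s
reaction-phase robot travel = 2.0000·0.0400 = 0.0800 m
robot under decel: 2.0000²/(2·4.0000) = 0.5000 m
person approaches 1.6000·(0.0400+0.5000) = 0.8640 m
margins: 0.0200+0.0300+0.1000 = 0.1500 m
sum ≈ 0.0800+0.5000+0.8640+0.1500 ≈ 1.5940 m = S ✓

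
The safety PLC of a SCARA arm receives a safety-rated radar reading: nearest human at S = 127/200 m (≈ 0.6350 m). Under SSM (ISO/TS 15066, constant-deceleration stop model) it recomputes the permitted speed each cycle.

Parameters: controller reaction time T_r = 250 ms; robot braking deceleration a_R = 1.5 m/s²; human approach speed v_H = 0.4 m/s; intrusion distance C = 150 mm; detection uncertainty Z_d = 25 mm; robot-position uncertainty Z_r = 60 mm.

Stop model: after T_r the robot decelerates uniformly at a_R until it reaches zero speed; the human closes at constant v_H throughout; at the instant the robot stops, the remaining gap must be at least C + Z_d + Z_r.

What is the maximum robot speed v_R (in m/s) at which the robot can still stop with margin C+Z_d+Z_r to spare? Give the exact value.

v_R_max = 9/20 m/s = 0.4500 m/s

at the boundary: (1/3)·v² + (31/60)·v + (-3/10) = 0
  disc = (31/60)² − 4·(1/3)·(-3/10) = 2401/3600 ; √disc = 49/60
  v_R = (−(31/60) + 49/60) / (2·(1/3)) = 9/20 m/s
check:
T_s = v_R/a_R = (9/20)/(3/2) = 0.3000 s
reaction-phase robot travel = 0.4500·0.2500 = 0.1125 m
robot covers 0.4500·0.3000 − ½·1.5000·0.3000² = 0.0675 m while stopping
human closes 0.4000·0.5500 = 0.2200 m
C+Z_d+Z_r = 0.1500+0.0250+0.0600 = 0.2350 m
sum ≈ 0.1125+0.0675+0.2200+0.2350 ≈ 0.6350 m = S ✓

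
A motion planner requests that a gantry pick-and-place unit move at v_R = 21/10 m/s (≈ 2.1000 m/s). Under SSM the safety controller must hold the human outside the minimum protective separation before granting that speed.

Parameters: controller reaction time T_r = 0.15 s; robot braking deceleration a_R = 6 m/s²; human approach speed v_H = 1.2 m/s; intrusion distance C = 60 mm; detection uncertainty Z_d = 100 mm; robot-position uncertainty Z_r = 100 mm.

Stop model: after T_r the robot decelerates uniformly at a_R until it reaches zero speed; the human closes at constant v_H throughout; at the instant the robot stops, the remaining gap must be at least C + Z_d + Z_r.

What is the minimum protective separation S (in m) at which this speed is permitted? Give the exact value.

S_min = 617/400 m = 1.5425 m

braking lasts T_s = (21/10)/6 = 0.3500 s
reaction-phase robot travel = 2.1000·0.1500 = 0.3150 m
braking distance = 2.1000²/(2·6.0000) = 0.3675 m
human over T_r+T_s: 1.2000·(0.1500+0.3500) = 0.6000 m
residual clearance needed = 0.0600+0.1000+0.1000 = 0.2600 m
S_min ≈ 0.3150+0.3675+0.6000+0.2600  ⇒  S_min = 617/400 m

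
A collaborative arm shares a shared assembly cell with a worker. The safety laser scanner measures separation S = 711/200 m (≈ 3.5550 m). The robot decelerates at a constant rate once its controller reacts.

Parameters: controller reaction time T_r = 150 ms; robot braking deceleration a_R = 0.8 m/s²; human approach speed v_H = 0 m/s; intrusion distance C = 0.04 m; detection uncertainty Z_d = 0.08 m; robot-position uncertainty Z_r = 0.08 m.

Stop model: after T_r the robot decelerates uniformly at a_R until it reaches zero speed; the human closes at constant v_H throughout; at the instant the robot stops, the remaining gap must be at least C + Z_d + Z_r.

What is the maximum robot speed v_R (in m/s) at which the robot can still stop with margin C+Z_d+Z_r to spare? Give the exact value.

v_R_max = 11/5 m/s = 2.2000 m/s

at the boundary: (5/8)·v² + (3/20)·v + (-671/200) = 0
  disc = (3/20)² − 4·(5/8)·(-671/200) = 841/100 ; √disc = 29/10
  v_R = (−(3/20) + 29/10) / (2·(5/8)) = 11/5 m/s
check:
T_s = v_R/a_R = (11/5)/(4/5) = 2.7500 s
reaction-phase robot travel = 2.2000·0.1500 = 0.3300 m
braking distance = 2.2000²/(2·0.8000) = 3.0250 m
person approaches 0.0000·(0.1500+2.7500) = 0.0000 m
margins: 0.0400+0.0800+0.0800 = 0.2000 m
sum ≈ 0.3300+3.0250+0.0000+0.2000 ≈ 3.5550 m = S ✓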